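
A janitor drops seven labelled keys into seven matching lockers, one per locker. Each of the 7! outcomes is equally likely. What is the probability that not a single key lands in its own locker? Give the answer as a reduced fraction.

Favorable outcomes: !7 = 1854.
Total outcomes: 7! = 5040.
Probability = 1854/5040 = 103/280.

103/280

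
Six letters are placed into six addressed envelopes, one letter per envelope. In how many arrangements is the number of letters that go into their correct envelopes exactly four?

15

Pick the 4 fixed positions: C(6,4) = 15 ways.
The other 2 form a derangement: !2 = 1.
Total: 15 × 1 = 15.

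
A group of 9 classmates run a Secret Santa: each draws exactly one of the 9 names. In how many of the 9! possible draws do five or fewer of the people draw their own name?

362675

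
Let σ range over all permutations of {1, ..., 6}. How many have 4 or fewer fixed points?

Sum C(6,i)·!(6-i) for i = 0..4:
  i=0: C(6,0)·!6 = 1·265 = 265
  i=1: C(6,1)·!5 = 6·44 = 264
  i=2: C(6,2)·!4 = 15·9 = 135
  i=3: C(6,3)·!3 = 20·2 = 40
  i=4: C(6,4)·!2 = 15·1 = 15
Total = 719.

719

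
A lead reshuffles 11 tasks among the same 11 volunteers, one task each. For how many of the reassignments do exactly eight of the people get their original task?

Choose which 8 of the 11 are fixed: C(11,8) = 165.
The remaining 3 must be deranged: !3 = 2.
Total: 165 × 2 = 330.

330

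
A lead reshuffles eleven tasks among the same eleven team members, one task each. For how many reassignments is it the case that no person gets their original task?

14684570

The subfactorial !11 = [11!/e] (nearest integer).
11! = 39916800, and 39916800/e ≈ 14684570.08, so !11 = 14684570.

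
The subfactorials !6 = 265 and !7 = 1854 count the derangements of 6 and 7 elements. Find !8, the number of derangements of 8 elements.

!8 = (8-1)·(!7 + !6) = 7·(1854 + 265) = 7·2119 = 14833.

14833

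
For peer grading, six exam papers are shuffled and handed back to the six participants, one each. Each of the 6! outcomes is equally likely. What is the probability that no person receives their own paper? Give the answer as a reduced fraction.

53/144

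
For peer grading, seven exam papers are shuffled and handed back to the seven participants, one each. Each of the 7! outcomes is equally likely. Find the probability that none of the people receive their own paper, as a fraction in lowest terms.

103/280

Favorable outcomes: !7 = 1854.
Total outcomes: 7! = 5040.
Probability = 1854/5040 = 103/280.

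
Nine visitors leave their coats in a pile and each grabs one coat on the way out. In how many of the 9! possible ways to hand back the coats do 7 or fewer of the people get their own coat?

# with exactly i fixed is C(9,i)·!(9-i); sum over i=0..7:
  i=0: C(9,0)·!9 = 1·133496 = 133496
  i=1: C(9,1)·!8 = 9·14833 = 133497
  i=2: C(9,2)·!7 = 36·1854 = 66744
  i=3: C(9,3)·!6 = 84·265 = 22260
  i=4: C(9,4)·!5 = 126·44 = 5544
  i=5: C(9,5)·!4 = 126·9 = 1134
  i=6: C(9,6)·!3 = 84·2 = 168
  i=7: C(9,7)·!2 = 36·1 = 36
Total = 362879.

362879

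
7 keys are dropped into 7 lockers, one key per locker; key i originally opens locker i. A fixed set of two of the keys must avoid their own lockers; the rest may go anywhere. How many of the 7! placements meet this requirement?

Let A_j be the event that the j-th constrained one is fixed. By inclusion-exclusion over the 2 events:
Σ_{j=0}^{2} (-1)^j C(2,j)(7-j)!
= C(2,0)·7! - C(2,1)·6! + C(2,2)·5!
= 5040 - 1440 + 120
= 3720

3720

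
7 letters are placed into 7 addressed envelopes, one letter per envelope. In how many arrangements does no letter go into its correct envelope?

!7 = 7! · Σ_{k=0}^{7} (-1)^k/k!
= 7! - 7!/1! + 7!/2! - 7!/3! + 7!/4! - 7!/5! + 7!/6! - 7!/7!
= 5040 - 5040 + 2520 - 840 + 210 - 42 + 7 - 1
= 1854

1854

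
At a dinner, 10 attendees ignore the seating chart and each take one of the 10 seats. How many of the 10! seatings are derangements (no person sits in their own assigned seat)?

1334961

Recurrence: !10 = 10·!9 + (-1)^10.
!10 = 10·133496 + 1 = 1334961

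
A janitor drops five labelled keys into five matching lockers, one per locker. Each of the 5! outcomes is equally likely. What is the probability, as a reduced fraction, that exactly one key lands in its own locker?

3/8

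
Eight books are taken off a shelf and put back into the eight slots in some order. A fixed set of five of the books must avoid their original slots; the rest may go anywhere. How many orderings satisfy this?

Inclusion-exclusion on the 5 forbidden self-matches:
Σ_{j=0}^{5} (-1)^j C(5,j)(8-j)!
= C(5,0)·8! - C(5,1)·7! + C(5,2)·6! - C(5,3)·5! + C(5,4)·4! - C(5,5)·3!
= 40320 - 25200 + 7200 - 1200 + 120 - 6
= 21234

21234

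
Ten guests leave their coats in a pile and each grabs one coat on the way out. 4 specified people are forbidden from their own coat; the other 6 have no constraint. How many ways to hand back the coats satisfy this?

2399760

Let A_j be the event that the j-th constrained one is fixed. By inclusion-exclusion over the 4 events:
Σ_{j=0}^{4} (-1)^j C(4,j)(10-j)!
= C(4,0)·10! - C(4,1)·9! + C(4,2)·8! - C(4,3)·7! + C(4,4)·6!
= 3628800 - 1451520 + 241920 - 20160 + 720
= 2399760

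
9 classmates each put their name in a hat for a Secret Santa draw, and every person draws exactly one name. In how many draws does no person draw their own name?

133496

By inclusion-exclusion, !9 = Σ (-1)^k · 9!/k! for k=0..9
= 9! - 9!/1! + 9!/2! - 9!/3! + 9!/4! - 9!/5! + 9!/6! - 9!/7! + 9!/8! - 9!/9!
= 362880 - 362880 + 181440 - 60480 + 15120 - 3024 + 504 - 72 + 9 - 1
= 133496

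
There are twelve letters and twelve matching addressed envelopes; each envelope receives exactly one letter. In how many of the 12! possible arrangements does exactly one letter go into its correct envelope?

176214840

Pick the single fixed position: C(12,1) = 12 ways.
The other 11 form a derangement: !11 = 14684570.
Total: 12 × 14684570 = 176214840.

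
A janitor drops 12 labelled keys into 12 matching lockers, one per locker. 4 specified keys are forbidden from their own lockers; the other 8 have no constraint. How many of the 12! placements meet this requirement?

339696000

Inclusion-exclusion on the 4 forbidden self-matches:
Σ_{j=0}^{4} (-1)^j C(4,j)(12-j)!
= C(4,0)·12! - C(4,1)·11! + C(4,2)·10! - C(4,3)·9! + C(4,4)·8!
= 479001600 - 159667200 + 21772800 - 1451520 + 40320
= 339696000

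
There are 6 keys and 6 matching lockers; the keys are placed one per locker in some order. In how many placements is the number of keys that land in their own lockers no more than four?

719

# with exactly i fixed is C(6,i)·!(6-i); sum over i=0..4:
  i=0: C(6,0)·!6 = 1·265 = 265
  i=1: C(6,1)·!5 = 6·44 = 264
  i=2: C(6,2)·!4 = 15·9 = 135
  i=3: C(6,3)·!3 = 20·2 = 40
  i=4: C(6,4)·!2 = 15·1 = 15
Total = 719.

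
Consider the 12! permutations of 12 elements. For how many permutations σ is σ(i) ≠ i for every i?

176214841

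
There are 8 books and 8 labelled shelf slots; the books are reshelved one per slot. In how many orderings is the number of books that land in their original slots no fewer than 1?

25487

Sum C(8,i)·!(8-i) for i = 1..8:
  i=1: C(8,1)·!7 = 8·1854 = 14832
  i=2: C(8,2)·!6 = 28·265 = 7420
  i=3: C(8,3)·!5 = 56·44 = 2464
  i=4: C(8,4)·!4 = 70·9 = 630
  i=5: C(8,5)·!3 = 56·2 = 112
  i=6: C(8,6)·!2 = 28·1 = 28
  i=7: C(8,7)·!1 = 8·0 = 0
  i=8: C(8,8)·!0 = 1·1 = 1
Total = 25487.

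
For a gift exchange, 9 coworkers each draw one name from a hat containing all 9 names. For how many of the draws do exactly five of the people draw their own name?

Choose which 5 of the 9 are fixed: C(9,5) = 126.
The other 4 form a derangement: !4 = 9.
Total: 126 × 9 = 1134.

1134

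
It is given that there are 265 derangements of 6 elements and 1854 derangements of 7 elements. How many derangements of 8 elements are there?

14833

D_8 = (8-1)·(D_7 + D_6) = 7·(1854 + 265) = 7·2119 = 14833.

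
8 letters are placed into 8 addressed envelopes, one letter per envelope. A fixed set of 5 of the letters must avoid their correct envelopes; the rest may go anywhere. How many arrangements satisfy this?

Inclusion-exclusion on the 5 forbidden self-matches:
Σ_{j=0}^{5} (-1)^j C(5,j)(8-j)!
= C(5,0)·8! - C(5,1)·7! + C(5,2)·6! - C(5,3)·5! + C(5,4)·4! - C(5,5)·3!
= 40320 - 25200 + 7200 - 1200 + 120 - 6
= 21234

21234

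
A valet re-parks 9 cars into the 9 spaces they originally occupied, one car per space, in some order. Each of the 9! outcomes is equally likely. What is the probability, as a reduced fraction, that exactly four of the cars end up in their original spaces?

11/720

Favorable outcomes: C(9,4)·!5 = 126·44 = 5544.
Total outcomes: 9! = 362880.
Probability = 5544/362880 = 11/720.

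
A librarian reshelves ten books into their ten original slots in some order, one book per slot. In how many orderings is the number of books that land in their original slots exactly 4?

55650

Pick the 4 fixed positions: C(10,4) = 210 ways.
The remaining 6 must be deranged: !6 = 265.
Total: 210 × 265 = 55650.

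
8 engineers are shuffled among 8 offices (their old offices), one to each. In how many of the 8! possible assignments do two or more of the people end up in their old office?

# with exactly i fixed is C(8,i)·!(8-i); sum over i=2..8:
  i=2: C(8,2)·!6 = 28·265 = 7420
  i=3: C(8,3)·!5 = 56·44 = 2464
  i=4: C(8,4)·!4 = 70·9 = 630
  i=5: C(8,5)·!3 = 56·2 = 112
  i=6: C(8,6)·!2 = 28·1 = 28
  i=7: C(8,7)·!1 = 8·0 = 0
  i=8: C(8,8)·!0 = 1·1 = 1
Total = 10655.

10655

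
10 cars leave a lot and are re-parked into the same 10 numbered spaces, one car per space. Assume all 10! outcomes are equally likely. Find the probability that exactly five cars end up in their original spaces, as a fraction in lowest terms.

Favorable outcomes: C(10,5)·!5 = 252·44 = 11088.
Total outcomes: 10! = 3628800.
Probability = 11088/3628800 = 11/3600.

11/3600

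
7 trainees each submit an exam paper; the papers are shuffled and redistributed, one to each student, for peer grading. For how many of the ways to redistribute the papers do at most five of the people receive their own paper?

5039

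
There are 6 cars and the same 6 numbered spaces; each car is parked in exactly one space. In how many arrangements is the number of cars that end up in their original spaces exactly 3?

Choose which 3 of the 6 are fixed: C(6,3) = 20.
The remaining 3 must be deranged: !3 = 2.
Total: 20 × 2 = 40.

40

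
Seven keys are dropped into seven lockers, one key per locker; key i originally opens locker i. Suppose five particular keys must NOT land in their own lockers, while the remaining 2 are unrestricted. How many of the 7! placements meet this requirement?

2428

Inclusion-exclusion on the 5 forbidden self-matches:
Σ_{j=0}^{5} (-1)^j C(5,j)(7-j)!
= C(5,0)·7! - C(5,1)·6! + C(5,2)·5! - C(5,3)·4! + C(5,4)·3! - C(5,5)·2!
= 5040 - 3600 + 1200 - 240 + 30 - 2
= 2428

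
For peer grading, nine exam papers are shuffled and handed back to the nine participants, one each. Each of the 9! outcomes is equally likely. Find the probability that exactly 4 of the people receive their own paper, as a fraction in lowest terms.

11/720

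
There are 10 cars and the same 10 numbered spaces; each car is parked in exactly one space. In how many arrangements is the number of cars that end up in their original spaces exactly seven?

240

Pick the 7 fixed positions: C(10,7) = 120 ways.
The remaining 3 must be deranged: !3 = 2.
Total: 120 × 2 = 240.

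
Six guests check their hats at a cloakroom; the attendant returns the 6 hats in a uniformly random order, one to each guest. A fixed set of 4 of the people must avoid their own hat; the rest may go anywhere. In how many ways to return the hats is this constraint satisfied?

Inclusion-exclusion on the 4 forbidden self-matches:
Σ_{j=0}^{4} (-1)^j C(4,j)(6-j)!
= C(4,0)·6! - C(4,1)·5! + C(4,2)·4! - C(4,3)·3! + C(4,4)·2!
= 720 - 480 + 144 - 24 + 2
= 362

362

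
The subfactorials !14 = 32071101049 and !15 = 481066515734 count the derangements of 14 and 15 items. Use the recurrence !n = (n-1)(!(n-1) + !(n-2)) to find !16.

7697064251745

!16 = (16-1)·(!15 + !14) = 15·(481066515734 + 32071101049) = 15·513137616783 = 7697064251745.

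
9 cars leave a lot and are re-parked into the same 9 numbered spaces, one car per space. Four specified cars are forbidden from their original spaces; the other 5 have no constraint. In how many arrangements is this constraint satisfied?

Inclusion-exclusion on the 4 forbidden self-matches:
Σ_{j=0}^{4} (-1)^j C(4,j)(9-j)!
= C(4,0)·9! - C(4,1)·8! + C(4,2)·7! - C(4,3)·6! + C(4,4)·5!
= 362880 - 161280 + 30240 - 2880 + 120
= 229080

229080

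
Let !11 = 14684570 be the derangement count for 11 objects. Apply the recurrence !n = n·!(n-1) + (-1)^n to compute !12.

!12 = 12·14684570 + 1 = 176214841.

176214841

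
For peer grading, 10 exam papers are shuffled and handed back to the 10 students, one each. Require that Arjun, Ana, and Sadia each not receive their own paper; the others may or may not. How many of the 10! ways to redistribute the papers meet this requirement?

2656080

Let A_j be the event that the j-th constrained one is fixed. By inclusion-exclusion over the 3 events:
Σ_{j=0}^{3} (-1)^j C(3,j)(10-j)!
= C(3,0)·10! - C(3,1)·9! + C(3,2)·8! - C(3,3)·7!
= 3628800 - 1088640 + 120960 - 5040
= 2656080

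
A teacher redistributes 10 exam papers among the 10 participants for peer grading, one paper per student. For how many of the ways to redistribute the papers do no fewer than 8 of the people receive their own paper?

46

# with exactly i fixed is C(10,i)·!(10-i); sum over i=8..10:
  i=8: C(10,8)·!2 = 45·1 = 45
  i=9: C(10,9)·!1 = 10·0 = 0
  i=10: C(10,10)·!0 = 1·1 = 1
Total = 46.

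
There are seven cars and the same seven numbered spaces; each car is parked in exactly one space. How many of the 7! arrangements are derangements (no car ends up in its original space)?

Use !n = n·!(n-1) + (-1)^n.
!7 = 7·265 - 1 = 1854

1854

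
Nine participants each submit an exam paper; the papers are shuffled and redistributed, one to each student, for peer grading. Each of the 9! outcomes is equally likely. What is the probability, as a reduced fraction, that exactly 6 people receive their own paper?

1/2160

Favorable outcomes: C(9,6)·!3 = 84·2 = 168.
Total outcomes: 9! = 362880.
Probability = 168/362880 = 1/2160.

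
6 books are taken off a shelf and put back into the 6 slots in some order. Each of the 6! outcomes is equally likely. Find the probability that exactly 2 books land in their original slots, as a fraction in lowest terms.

3/16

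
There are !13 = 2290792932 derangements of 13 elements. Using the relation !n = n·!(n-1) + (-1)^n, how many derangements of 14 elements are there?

!14 = 14·2290792932 + 1 = 32071101049.

32071101049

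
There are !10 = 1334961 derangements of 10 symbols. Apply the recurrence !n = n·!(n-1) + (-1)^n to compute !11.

14684570

!11 = 11·1334961 - 1 = 14684570.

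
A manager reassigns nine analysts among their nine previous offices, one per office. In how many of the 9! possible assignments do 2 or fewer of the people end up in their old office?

333737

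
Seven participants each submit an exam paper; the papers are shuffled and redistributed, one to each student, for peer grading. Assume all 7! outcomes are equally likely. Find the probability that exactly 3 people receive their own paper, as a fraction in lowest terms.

Favorable outcomes: C(7,3)·!4 = 35·9 = 315.
Total outcomes: 7! = 5040.
Probability = 315/5040 = 1/16.

1/16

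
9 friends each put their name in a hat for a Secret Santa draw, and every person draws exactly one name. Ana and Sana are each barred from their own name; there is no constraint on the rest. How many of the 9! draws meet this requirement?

Let A_j be the event that the j-th constrained one is fixed. By inclusion-exclusion over the 2 events:
Σ_{j=0}^{2} (-1)^j C(2,j)(9-j)!
= C(2,0)·9! - C(2,1)·8! + C(2,2)·7!
= 362880 - 80640 + 5040
= 287280

287280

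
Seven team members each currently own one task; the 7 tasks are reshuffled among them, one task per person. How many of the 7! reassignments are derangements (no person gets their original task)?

1854

Use !n = (n-1)(!(n-1) + !(n-2)).
!7 = 6·(265 + 44) = 6·309 = 1854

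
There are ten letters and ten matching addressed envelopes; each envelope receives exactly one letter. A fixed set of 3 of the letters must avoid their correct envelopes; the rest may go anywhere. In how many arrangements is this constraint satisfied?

2656080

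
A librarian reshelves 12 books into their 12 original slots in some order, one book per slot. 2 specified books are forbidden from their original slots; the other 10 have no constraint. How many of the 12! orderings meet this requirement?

Inclusion-exclusion on the 2 forbidden self-matches:
Σ_{j=0}^{2} (-1)^j C(2,j)(12-j)!
= C(2,0)·12! - C(2,1)·11! + C(2,2)·10!
= 479001600 - 79833600 + 3628800
= 402796800

402796800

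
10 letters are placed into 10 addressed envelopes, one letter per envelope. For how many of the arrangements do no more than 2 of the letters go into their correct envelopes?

3337406

Sum C(10,i)·!(10-i) for i = 0..2:
  i=0: C(10,0)·!10 = 1·1334961 = 1334961
  i=1: C(10,1)·!9 = 10·133496 = 1334960
  i=2: C(10,2)·!8 = 45·14833 = 667485
Total = 3337406.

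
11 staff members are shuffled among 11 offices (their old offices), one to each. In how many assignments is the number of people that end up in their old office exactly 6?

20328

Pick the 6 fixed positions: C(11,6) = 462 ways.
The remaining 5 must be deranged: !5 = 44.
Total: 462 × 44 = 20328.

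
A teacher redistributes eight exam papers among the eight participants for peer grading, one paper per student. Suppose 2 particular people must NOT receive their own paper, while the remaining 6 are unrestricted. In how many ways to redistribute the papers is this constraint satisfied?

30960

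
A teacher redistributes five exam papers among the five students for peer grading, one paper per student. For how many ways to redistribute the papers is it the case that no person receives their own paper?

44

Recurrence: !5 = 5·!4 + (-1)^5.
!5 = 5·9 - 1 = 44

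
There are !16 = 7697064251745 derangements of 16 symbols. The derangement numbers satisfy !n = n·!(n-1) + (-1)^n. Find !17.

130850092279664

!17 = 17·7697064251745 - 1 = 130850092279664.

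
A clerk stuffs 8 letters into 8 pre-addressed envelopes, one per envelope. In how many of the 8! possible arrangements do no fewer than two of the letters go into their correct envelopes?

10655

Sum C(8,i)·!(8-i) for i = 2..8:
  i=2: C(8,2)·!6 = 28·265 = 7420
  i=3: C(8,3)·!5 = 56·44 = 2464
  i=4: C(8,4)·!4 = 70·9 = 630
  i=5: C(8,5)·!3 = 56·2 = 112
  i=6: C(8,6)·!2 = 28·1 = 28
  i=7: C(8,7)·!1 = 8·0 = 0
  i=8: C(8,8)·!0 = 1·1 = 1
Total = 10655.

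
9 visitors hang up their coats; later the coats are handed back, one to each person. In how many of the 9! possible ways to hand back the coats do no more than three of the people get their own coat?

355997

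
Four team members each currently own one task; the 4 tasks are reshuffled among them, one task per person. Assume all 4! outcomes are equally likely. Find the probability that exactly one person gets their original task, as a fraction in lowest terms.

Favorable outcomes: C(4,1)·!3 = 4·2 = 8.
Total outcomes: 4! = 24.
Probability = 8/24 = 1/3.

1/3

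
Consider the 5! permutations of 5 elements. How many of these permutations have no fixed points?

44

!5 = 5! · Σ_{k=0}^{5} (-1)^k/k!
= 5! - 5!/1! + 5!/2! - 5!/3! + 5!/4! - 5!/5!
= 120 - 120 + 60 - 20 + 5 - 1
= 44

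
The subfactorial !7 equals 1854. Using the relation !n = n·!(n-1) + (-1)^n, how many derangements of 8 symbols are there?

!8 = 8·1854 + 1 = 14833.

14833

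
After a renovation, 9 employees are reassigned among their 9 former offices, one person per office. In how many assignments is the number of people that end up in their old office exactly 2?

Pick the 2 fixed positions: C(9,2) = 36 ways.
The other 7 form a derangement: !7 = 1854.
Total: 36 × 1854 = 66744.

66744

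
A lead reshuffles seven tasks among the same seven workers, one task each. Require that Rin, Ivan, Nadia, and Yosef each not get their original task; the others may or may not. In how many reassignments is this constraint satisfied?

Inclusion-exclusion on the 4 forbidden self-matches:
Σ_{j=0}^{4} (-1)^j C(4,j)(7-j)!
= C(4,0)·7! - C(4,1)·6! + C(4,2)·5! - C(4,3)·4! + C(4,4)·3!
= 5040 - 2880 + 720 - 96 + 6
= 2790

2790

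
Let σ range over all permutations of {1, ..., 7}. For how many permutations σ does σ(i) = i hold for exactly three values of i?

315

Pick the 3 fixed positions: C(7,3) = 35 ways.
The remaining 4 must be deranged: !4 = 9.
Total: 35 × 9 = 315.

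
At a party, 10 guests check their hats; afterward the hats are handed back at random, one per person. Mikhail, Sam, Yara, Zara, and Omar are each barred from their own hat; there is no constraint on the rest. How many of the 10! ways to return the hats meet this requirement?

2170680

Inclusion-exclusion on the 5 forbidden self-matches:
Σ_{j=0}^{5} (-1)^j C(5,j)(10-j)!
= C(5,0)·10! - C(5,1)·9! + C(5,2)·8! - C(5,3)·7! + C(5,4)·6! - C(5,5)·5!
= 3628800 - 1814400 + 403200 - 50400 + 3600 - 120
= 2170680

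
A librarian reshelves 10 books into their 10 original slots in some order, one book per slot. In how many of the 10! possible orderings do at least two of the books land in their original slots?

958879

# with exactly i fixed is C(10,i)·!(10-i); sum over i=2..10:
  i=2: C(10,2)·!8 = 45·14833 = 667485
  i=3: C(10,3)·!7 = 120·1854 = 222480
  i=4: C(10,4)·!6 = 210·265 = 55650
  i=5: C(10,5)·!5 = 252·44 = 11088
  i=6: C(10,6)·!4 = 210·9 = 1890
  i=7: C(10,7)·!3 = 120·2 = 240
  i=8: C(10,8)·!2 = 45·1 = 45
  i=9: C(10,9)·!1 = 10·0 = 0
  i=10: C(10,10)·!0 = 1·1 = 1
Total = 958879.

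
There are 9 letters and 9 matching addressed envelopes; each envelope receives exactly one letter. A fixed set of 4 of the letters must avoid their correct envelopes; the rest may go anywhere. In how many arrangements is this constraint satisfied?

229080

Inclusion-exclusion on the 4 forbidden self-matches:
Σ_{j=0}^{4} (-1)^j C(4,j)(9-j)!
= C(4,0)·9! - C(4,1)·8! + C(4,2)·7! - C(4,3)·6! + C(4,4)·5!
= 362880 - 161280 + 30240 - 2880 + 120
= 229080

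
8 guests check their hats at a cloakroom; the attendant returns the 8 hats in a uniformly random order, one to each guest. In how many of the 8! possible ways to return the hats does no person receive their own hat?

14833

The subfactorial !8 = [8!/e] (nearest integer).
8! = 40320, and 40320/e ≈ 14832.90, so !8 = 14833.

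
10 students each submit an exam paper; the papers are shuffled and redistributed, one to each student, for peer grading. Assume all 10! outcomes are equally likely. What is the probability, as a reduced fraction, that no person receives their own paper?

16481/44800

Favorable outcomes: !10 = 1334961.
Total outcomes: 10! = 3628800.
Probability = 1334961/3628800 = 16481/44800.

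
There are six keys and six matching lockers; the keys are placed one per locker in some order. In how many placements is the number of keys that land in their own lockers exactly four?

15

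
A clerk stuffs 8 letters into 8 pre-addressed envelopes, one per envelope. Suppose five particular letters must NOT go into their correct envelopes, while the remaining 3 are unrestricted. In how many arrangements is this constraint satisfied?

21234

Let A_j be the event that the j-th constrained one is fixed. By inclusion-exclusion over the 5 events:
Σ_{j=0}^{5} (-1)^j C(5,j)(8-j)!
= C(5,0)·8! - C(5,1)·7! + C(5,2)·6! - C(5,3)·5! + C(5,4)·4! - C(5,5)·3!
= 40320 - 25200 + 7200 - 1200 + 120 - 6
= 21234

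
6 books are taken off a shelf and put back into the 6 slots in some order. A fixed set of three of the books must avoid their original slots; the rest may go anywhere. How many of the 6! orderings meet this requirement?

Let A_j be the event that the j-th constrained one is fixed. By inclusion-exclusion over the 3 events:
Σ_{j=0}^{3} (-1)^j C(3,j)(6-j)!
= C(3,0)·6! - C(3,1)·5! + C(3,2)·4! - C(3,3)·3!
= 720 - 360 + 72 - 6
= 426

426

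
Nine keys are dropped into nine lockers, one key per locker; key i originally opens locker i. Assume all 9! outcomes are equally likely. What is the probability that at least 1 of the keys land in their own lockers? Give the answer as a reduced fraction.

28673/45360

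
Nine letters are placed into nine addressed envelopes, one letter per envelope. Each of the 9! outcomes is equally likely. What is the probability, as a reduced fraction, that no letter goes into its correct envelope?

16687/45360

Favorable outcomes: !9 = 133496.
Total outcomes: 9! = 362880.
Probability = 133496/362880 = 16687/45360.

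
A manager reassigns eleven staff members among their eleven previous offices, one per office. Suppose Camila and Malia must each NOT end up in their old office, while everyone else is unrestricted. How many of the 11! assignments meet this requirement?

33022080

Let A_j be the event that the j-th constrained one is fixed. By inclusion-exclusion over the 2 events:
Σ_{j=0}^{2} (-1)^j C(2,j)(11-j)!
= C(2,0)·11! - C(2,1)·10! + C(2,2)·9!
= 39916800 - 7257600 + 362880
= 33022080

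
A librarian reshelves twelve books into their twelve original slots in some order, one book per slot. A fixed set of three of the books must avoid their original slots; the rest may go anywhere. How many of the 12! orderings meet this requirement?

369774720

Let A_j be the event that the j-th constrained one is fixed. By inclusion-exclusion over the 3 events:
Σ_{j=0}^{3} (-1)^j C(3,j)(12-j)!
= C(3,0)·12! - C(3,1)·11! + C(3,2)·10! - C(3,3)·9!
= 479001600 - 119750400 + 10886400 - 362880
= 369774720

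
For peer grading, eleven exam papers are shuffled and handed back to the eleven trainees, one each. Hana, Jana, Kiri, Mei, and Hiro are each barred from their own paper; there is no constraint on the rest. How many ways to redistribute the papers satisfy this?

25022880

Inclusion-exclusion on the 5 forbidden self-matches:
Σ_{j=0}^{5} (-1)^j C(5,j)(11-j)!
= C(5,0)·11! - C(5,1)·10! + C(5,2)·9! - C(5,3)·8! + C(5,4)·7! - C(5,5)·6!
= 39916800 - 18144000 + 3628800 - 403200 + 25200 - 720
= 25022880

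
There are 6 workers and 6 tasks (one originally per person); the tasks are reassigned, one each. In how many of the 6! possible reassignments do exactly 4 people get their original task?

Pick the 4 fixed positions: C(6,4) = 15 ways.
The other 2 form a derangement: !2 = 1.
Total: 15 × 1 = 15.

15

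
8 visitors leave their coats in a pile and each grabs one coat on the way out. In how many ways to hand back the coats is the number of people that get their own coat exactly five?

Pick the 5 fixed positions: C(8,5) = 56 ways.
The remaining 3 must be deranged: !3 = 2.
Total: 56 × 2 = 112.

112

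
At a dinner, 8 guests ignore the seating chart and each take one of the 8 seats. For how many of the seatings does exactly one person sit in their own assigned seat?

14832

Choose which one of the 8 is fixed: C(8,1) = 8.
The remaining 7 must be deranged: !7 = 1854.
Total: 8 × 1854 = 14832.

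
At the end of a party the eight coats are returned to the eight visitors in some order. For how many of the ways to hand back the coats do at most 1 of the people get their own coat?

Sum C(8,i)·!(8-i) for i = 0..1:
  i=0: C(8,0)·!8 = 1·14833 = 14833
  i=1: C(8,1)·!7 = 8·1854 = 14832
Total = 29665.

29665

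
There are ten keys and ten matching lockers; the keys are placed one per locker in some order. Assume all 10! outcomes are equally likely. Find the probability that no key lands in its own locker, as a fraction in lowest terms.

Favorable outcomes: !10 = 1334961.
Total outcomes: 10! = 3628800.
Probability = 1334961/3628800 = 16481/44800.

16481/44800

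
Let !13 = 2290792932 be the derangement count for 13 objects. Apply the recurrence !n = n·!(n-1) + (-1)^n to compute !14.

32071101049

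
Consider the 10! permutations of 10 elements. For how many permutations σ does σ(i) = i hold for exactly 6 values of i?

1890

Choose which 6 of the 10 are fixed: C(10,6) = 210.
The other 4 form a derangement: !4 = 9.
Total: 210 × 9 = 1890.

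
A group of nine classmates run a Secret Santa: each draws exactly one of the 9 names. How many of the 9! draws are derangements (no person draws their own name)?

133496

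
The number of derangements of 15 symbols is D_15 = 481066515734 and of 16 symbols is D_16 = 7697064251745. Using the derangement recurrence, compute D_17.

130850092279664

D_17 = (17-1)·(D_16 + D_15) = 16·(7697064251745 + 481066515734) = 16·8178130767479 = 130850092279664.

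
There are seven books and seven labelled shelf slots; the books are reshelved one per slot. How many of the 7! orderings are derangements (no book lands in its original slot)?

1854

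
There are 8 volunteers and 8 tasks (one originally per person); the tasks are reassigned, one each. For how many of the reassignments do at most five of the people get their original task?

# with exactly i fixed is C(8,i)·!(8-i); sum over i=0..5:
  i=0: C(8,0)·!8 = 1·14833 = 14833
  i=1: C(8,1)·!7 = 8·1854 = 14832
  i=2: C(8,2)·!6 = 28·265 = 7420
  i=3: C(8,3)·!5 = 56·44 = 2464
  i=4: C(8,4)·!4 = 70·9 = 630
  i=5: C(8,5)·!3 = 56·2 = 112
Total = 40291.

40291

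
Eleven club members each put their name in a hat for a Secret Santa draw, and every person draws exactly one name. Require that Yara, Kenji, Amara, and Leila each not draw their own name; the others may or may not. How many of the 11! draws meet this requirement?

27422640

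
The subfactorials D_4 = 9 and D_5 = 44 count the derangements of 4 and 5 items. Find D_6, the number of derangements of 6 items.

D_6 = (6-1)·(D_5 + D_4) = 5·(44 + 9) = 5·53 = 265.

265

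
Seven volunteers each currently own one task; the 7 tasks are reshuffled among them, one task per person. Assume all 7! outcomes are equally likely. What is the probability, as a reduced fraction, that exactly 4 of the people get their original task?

1/72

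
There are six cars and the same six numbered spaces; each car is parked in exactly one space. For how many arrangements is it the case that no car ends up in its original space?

By inclusion-exclusion, !6 = Σ (-1)^k · 6!/k! for k=0..6
= 6! - 6!/1! + 6!/2! - 6!/3! + 6!/4! - 6!/5! + 6!/6!
= 720 - 720 + 360 - 120 + 30 - 6 + 1
= 265

265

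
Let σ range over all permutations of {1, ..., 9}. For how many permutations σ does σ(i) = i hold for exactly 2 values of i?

66744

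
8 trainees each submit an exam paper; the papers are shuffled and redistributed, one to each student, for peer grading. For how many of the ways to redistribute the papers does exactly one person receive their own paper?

14832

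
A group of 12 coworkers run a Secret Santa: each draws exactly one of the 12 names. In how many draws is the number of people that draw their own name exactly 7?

Pick the 7 fixed positions: C(12,7) = 792 ways.
The remaining 5 must be deranged: !5 = 44.
Total: 792 × 44 = 34848.

34848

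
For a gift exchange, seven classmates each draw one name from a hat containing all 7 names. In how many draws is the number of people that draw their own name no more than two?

Sum C(7,i)·!(7-i) for i = 0..2:
  i=0: C(7,0)·!7 = 1·1854 = 1854
  i=1: C(7,1)·!6 = 7·265 = 1855
  i=2: C(7,2)·!5 = 21·44 = 924
Total = 4633.

4633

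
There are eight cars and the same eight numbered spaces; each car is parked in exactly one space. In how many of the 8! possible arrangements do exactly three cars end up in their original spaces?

2464

Choose which 3 of the 8 are fixed: C(8,3) = 56.
The remaining 5 must be deranged: !5 = 44.
Total: 56 × 44 = 2464.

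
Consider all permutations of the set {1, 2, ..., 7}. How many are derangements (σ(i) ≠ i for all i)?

1854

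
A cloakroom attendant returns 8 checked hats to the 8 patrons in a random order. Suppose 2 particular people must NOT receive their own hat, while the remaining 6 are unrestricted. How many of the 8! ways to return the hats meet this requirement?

Let A_j be the event that the j-th constrained one is fixed. By inclusion-exclusion over the 2 events:
Σ_{j=0}^{2} (-1)^j C(2,j)(8-j)!
= C(2,0)·8! - C(2,1)·7! + C(2,2)·6!
= 40320 - 10080 + 720
= 30960

30960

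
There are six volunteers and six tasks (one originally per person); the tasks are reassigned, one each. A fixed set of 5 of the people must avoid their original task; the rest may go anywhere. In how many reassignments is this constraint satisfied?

309

Let A_j be the event that the j-th constrained one is fixed. By inclusion-exclusion over the 5 events:
Σ_{j=0}^{5} (-1)^j C(5,j)(6-j)!
= C(5,0)·6! - C(5,1)·5! + C(5,2)·4! - C(5,3)·3! + C(5,4)·2! - C(5,5)·1!
= 720 - 600 + 240 - 60 + 10 - 1
= 309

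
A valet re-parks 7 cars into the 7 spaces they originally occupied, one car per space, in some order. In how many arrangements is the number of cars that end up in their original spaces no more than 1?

3709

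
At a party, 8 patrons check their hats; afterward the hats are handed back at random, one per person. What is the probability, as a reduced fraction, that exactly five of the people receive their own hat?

Favorable outcomes: C(8,5)·!3 = 56·2 = 112.
Total outcomes: 8! = 40320.
Probability = 112/40320 = 1/360.

1/360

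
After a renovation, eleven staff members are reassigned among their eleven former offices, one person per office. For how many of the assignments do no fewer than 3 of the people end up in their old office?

# with exactly i fixed is C(11,i)·!(11-i); sum over i=3..11:
  i=3: C(11,3)·!8 = 165·14833 = 2447445
  i=4: C(11,4)·!7 = 330·1854 = 611820
  i=5: C(11,5)·!6 = 462·265 = 122430
  i=6: C(11,6)·!5 = 462·44 = 20328
  i=7: C(11,7)·!4 = 330·9 = 2970
  i=8: C(11,8)·!3 = 165·2 = 330
  i=9: C(11,9)·!2 = 55·1 = 55
  i=10: C(11,10)·!1 = 11·0 = 0
  i=11: C(11,11)·!0 = 1·1 = 1
Total = 3205379.

3205379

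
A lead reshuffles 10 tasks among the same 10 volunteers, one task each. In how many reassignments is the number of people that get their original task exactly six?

1890

Pick the 6 fixed positions: C(10,6) = 210 ways.
The remaining 4 must be deranged: !4 = 9.
Total: 210 × 9 = 1890.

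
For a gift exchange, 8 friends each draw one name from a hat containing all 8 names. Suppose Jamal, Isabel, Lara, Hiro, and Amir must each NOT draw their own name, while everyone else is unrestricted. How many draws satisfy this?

Inclusion-exclusion on the 5 forbidden self-matches:
Σ_{j=0}^{5} (-1)^j C(5,j)(8-j)!
= C(5,0)·8! - C(5,1)·7! + C(5,2)·6! - C(5,3)·5! + C(5,4)·4! - C(5,5)·3!
= 40320 - 25200 + 7200 - 1200 + 120 - 6
= 21234

21234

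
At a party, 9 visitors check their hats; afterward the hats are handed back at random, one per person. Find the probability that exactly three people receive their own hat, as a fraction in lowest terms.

53/864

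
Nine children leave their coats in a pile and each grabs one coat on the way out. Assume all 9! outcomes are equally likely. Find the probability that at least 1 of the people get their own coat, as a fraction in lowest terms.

28673/45360

Favorable outcomes: Σ_{i≥1} C(9,i)·!(9-i) = 9·14833 + 36·1854 + 84·265 + 126·44 + 126·9 + 84·2 + 36·1 + 9·0 + 1·1 = 229384.
Total outcomes: 9! = 362880.
Probability = 229384/362880 = 28673/45360.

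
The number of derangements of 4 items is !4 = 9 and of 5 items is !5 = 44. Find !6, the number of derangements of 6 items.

!6 = (6-1)·(!5 + !4) = 5·(44 + 9) = 5·53 = 265.

265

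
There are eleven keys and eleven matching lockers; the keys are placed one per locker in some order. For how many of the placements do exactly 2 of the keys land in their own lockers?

Choose which 2 of the 11 are fixed: C(11,2) = 55.
The remaining 9 must be deranged: !9 = 133496.
Total: 55 × 133496 = 7342280.

7342280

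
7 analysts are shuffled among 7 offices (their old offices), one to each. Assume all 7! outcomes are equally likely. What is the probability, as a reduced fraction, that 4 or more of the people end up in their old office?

23/1260

Favorable outcomes: Σ_{i≥4} C(7,i)·!(7-i) = 35·2 + 21·1 + 7·0 + 1·1 = 92.
Total outcomes: 7! = 5040.
Probability = 92/5040 = 23/1260.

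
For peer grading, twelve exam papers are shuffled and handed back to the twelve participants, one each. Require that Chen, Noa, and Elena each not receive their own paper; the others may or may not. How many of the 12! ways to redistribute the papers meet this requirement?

Inclusion-exclusion on the 3 forbidden self-matches:
Σ_{j=0}^{3} (-1)^j C(3,j)(12-j)!
= C(3,0)·12! - C(3,1)·11! + C(3,2)·10! - C(3,3)·9!
= 479001600 - 119750400 + 10886400 - 362880
= 369774720

369774720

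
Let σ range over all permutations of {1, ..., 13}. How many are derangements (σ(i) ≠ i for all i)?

2290792932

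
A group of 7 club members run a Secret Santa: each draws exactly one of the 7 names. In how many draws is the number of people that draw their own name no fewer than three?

407

Sum C(7,i)·!(7-i) for i = 3..7:
  i=3: C(7,3)·!4 = 35·9 = 315
  i=4: C(7,4)·!3 = 35·2 = 70
  i=5: C(7,5)·!2 = 21·1 = 21
  i=6: C(7,6)·!1 = 7·0 = 0
  i=7: C(7,7)·!0 = 1·1 = 1
Total = 407.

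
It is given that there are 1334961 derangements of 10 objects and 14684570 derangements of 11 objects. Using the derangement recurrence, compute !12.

176214841

!12 = (12-1)·(!11 + !10) = 11·(14684570 + 1334961) = 11·16019531 = 176214841.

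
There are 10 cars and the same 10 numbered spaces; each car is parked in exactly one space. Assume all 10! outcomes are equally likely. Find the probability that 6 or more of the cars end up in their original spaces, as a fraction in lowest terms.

Favorable outcomes: Σ_{i≥6} C(10,i)·!(10-i) = 210·9 + 120·2 + 45·1 + 10·0 + 1·1 = 2176.
Total outcomes: 10! = 3628800.
Probability = 2176/3628800 = 17/28350.

17/28350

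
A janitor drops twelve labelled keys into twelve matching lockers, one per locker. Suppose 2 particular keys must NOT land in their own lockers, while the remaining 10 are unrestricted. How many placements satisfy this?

402796800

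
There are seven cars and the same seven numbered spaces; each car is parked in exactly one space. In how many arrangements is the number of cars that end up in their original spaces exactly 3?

Pick the 3 fixed positions: C(7,3) = 35 ways.
The remaining 4 must be deranged: !4 = 9.
Total: 35 × 9 = 315.

315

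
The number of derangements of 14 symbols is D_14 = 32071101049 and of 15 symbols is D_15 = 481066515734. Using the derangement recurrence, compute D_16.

7697064251745

D_16 = (16-1)·(D_15 + D_14) = 15·(481066515734 + 32071101049) = 15·513137616783 = 7697064251745.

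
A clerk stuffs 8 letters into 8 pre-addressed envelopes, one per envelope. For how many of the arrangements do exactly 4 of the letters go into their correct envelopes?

Choose which 4 of the 8 are fixed: C(8,4) = 70.
The other 4 form a derangement: !4 = 9.
Total: 70 × 9 = 630.

630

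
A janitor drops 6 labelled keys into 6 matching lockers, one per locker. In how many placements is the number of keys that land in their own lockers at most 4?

719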